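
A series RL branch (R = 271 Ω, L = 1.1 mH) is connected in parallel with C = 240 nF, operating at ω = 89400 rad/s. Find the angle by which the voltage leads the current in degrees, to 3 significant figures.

X_L = ωL = 98.3 Ω
X_C = 1/(ωC) = 46.6 Ω
Branch 1 (R+jX_L): Z₁ = 271 + j98.3 Ω, |Z₁| = 288 Ω
Branch 2 (−jX_C): Z₂ = −j46.6 Ω
Parallel: Z = Z₁Z₂/(Z₁+Z₂), |Z| = 48.7 Ω, ∠Z = -80.9°

-80.9°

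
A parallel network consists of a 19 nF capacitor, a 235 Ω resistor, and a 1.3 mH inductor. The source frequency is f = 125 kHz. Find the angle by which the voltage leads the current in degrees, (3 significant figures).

ω = 2πf = 785400 rad/s
X_L = ωL = 1020 Ω
X_C = 1/(ωC) = 67.0 Ω
Parallel: admittances add. Y = 1/R + 1/(jωL) + jωC
Y = (0.00426 + j0.0139) S
|Y| = 0.0146 S → |Z| = 1/|Y| = 68.6 Ω, ∠Z = −∠Y = -73.0°

-73.0°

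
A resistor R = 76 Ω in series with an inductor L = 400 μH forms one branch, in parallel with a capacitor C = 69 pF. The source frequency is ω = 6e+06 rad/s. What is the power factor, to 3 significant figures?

0.986

X_L = ωL = 2400 Ω
X_C = 1/(ωC) = 2420 Ω
Branch 1 (R+jX_L): Z₁ = 76.0 + j2400 Ω, |Z₁| = 2400 Ω
Branch 2 (−jX_C): Z₂ = −j2420 Ω
Parallel: Z = Z₁Z₂/(Z₁+Z₂), |Z| = 74800 Ω, ∠Z = 9.68°
cos φ = cos(9.68°) = 0.986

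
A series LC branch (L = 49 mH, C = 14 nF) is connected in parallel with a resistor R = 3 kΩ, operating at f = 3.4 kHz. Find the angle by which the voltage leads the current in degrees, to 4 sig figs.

ω = 2πf = 21360 rad/s
X_L = ωL = 1047 Ω
X_C = 1/(ωC) = 3344 Ω
Branch 1: Z₁ = R = 3000 Ω
Branch 2 (series LC): Z₂ = j(X_L − X_C) = −j2297 Ω
Parallel: Z = Z₁Z₂/(Z₁+Z₂), |Z| = 1824 Ω, ∠Z = -52.56°

-52.56°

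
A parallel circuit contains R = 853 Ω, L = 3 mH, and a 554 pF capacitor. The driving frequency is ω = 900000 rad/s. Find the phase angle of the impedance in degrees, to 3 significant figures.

X_L = ωL = 2700 Ω
X_C = 1/(ωC) = 2010 Ω
Parallel: admittances add. Y = 1/R + 1/(jωL) + jωC
Y = (0.00117 + j0.000128) S
|Y| = 0.00118 S → |Z| = 1/|Y| = 848 Ω, ∠Z = −∠Y = -6.24°

-6.24°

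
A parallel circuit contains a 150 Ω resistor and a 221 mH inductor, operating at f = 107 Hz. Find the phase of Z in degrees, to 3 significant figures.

45.3°

ω = 2πf = 672.3 rad/s
X_L = ωL = 149 Ω
Parallel: admittances add. Y = 1/R + 1/(jωL)
Y = (0.00667 − j0.00673) S
|Y| = 0.00947 S → |Z| = 1/|Y| = 106 Ω, ∠Z = −∠Y = 45.3°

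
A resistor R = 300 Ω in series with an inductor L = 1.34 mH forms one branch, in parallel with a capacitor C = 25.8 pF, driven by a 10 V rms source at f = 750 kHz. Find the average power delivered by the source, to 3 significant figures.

751 μW

ω = 2πf = 4.712e+06 rad/s
X_L = ωL = 6310 Ω
X_C = 1/(ωC) = 8230 Ω
Branch 1 (R+jX_L): Z₁ = 300 + j6310 Ω, |Z₁| = 6320 Ω
Branch 2 (−jX_C): Z₂ = −j8230 Ω
Parallel: Z = Z₁Z₂/(Z₁+Z₂), |Z| = 26900 Ω, ∠Z = 78.4°
I = V/|Z| = 372 μA
P = VI cos φ = 10 × 0.000372 × cos(78.4°) = 751 μW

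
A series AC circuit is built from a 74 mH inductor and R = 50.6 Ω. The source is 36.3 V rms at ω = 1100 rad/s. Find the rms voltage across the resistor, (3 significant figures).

19.2 V

X_L = ωL = 81.4 Ω
Z = 50.6 + j81.4 Ω
|Z| = √(50.6² + 81.4²) = 95.8 Ω
I = V/|Z| = 379 mA
V_R = I·|Z_R| = 0.379 × 50.6 = 19.2 V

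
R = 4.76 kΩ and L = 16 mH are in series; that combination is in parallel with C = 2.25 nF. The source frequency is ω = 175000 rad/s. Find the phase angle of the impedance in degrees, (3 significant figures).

-62.7°

X_L = ωL = 2800 Ω
X_C = 1/(ωC) = 2540 Ω
Branch 1 (R+jX_L): Z₁ = 4760 + j2800 Ω, |Z₁| = 5520 Ω
Branch 2 (−jX_C): Z₂ = −j2540 Ω
Parallel: Z = Z₁Z₂/(Z₁+Z₂), |Z| = 2940 Ω, ∠Z = -62.7°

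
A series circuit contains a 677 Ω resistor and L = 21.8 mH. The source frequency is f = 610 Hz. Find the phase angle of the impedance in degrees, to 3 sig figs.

7.04°

ω = 2πf = 3833 rad/s
X_L = ωL = 83.6 Ω
Z = 677 + j83.6 Ω
|Z| = √(677² + 83.6²) = 682 Ω
∠Z = arctan(83.6/677) = 7.04°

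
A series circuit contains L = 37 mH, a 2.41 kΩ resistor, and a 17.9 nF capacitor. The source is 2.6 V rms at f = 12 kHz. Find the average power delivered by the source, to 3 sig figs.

1.63 mW

ω = 2πf = 75400 rad/s
X_L = ωL = 2790 Ω
X_C = 1/(ωC) = 741 Ω
Net reactance X = X_L − X_C = 2050 Ω
Z = 2410 + j2050 Ω
|Z| = √(2410² + 2050²) = 3160 Ω
∠Z = arctan(2050/2410) = 40.4°
I = V/|Z| = 822 μA
P = VI cos φ = 2.6 × 0.000822 × cos(40.4°) = 1.63 mW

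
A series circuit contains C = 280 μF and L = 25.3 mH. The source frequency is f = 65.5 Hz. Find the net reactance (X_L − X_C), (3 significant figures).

1.73 Ω

ω = 2πf = 411.5 rad/s
X_L = ωL = 10.4 Ω
X_C = 1/(ωC) = 8.68 Ω
X = 10.4 − 8.68 = 1.73 Ω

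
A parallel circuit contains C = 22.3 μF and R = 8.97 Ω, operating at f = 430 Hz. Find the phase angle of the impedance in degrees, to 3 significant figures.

ω = 2πf = 2702 rad/s
X_C = 1/(ωC) = 16.6 Ω
Parallel: admittances add. Y = 1/R + jωC
Y = (0.111 + j0.0602) S
|Y| = 0.127 S → |Z| = 1/|Y| = 7.89 Ω, ∠Z = −∠Y = -28.4°

-28.4°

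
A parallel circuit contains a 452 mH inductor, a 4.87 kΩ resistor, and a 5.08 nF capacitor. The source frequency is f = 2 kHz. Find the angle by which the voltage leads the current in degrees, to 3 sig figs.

28.7°

ω = 2πf = 12570 rad/s
X_L = ωL = 5680 Ω
X_C = 1/(ωC) = 15700 Ω
Parallel: admittances add. Y = 1/R + 1/(jωL) + jωC
Y = (0.000205 − j0.000112) S
|Y| = 0.000234 S → |Z| = 1/|Y| = 4270 Ω, ∠Z = −∠Y = 28.7°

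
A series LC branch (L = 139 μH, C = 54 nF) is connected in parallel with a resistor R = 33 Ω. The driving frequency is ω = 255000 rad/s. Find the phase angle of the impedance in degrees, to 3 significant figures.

-41.6°

X_L = ωL = 35.4 Ω
X_C = 1/(ωC) = 72.6 Ω
Branch 1: Z₁ = R = 33.0 Ω
Branch 2 (series LC): Z₂ = j(X_L − X_C) = −j37.2 Ω
Parallel: Z = Z₁Z₂/(Z₁+Z₂), |Z| = 24.7 Ω, ∠Z = -41.6°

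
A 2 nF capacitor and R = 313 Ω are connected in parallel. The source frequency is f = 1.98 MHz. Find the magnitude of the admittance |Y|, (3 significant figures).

25.1 mS

ω = 2πf = 1.244e+07 rad/s
X_C = 1/(ωC) = 40.2 Ω
Parallel: admittances add. Y = 1/R + jωC
Y = (0.00319 + j0.0249) S
|Y| = 0.0251 S → |Z| = 1/|Y| = 39.9 Ω, ∠Z = −∠Y = -82.7°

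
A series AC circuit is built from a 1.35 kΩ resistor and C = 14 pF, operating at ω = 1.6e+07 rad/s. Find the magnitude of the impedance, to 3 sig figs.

4660 Ω

X_C = 1/(ωC) = 4460 Ω
Z = 1350 − j4460 Ω
|Z| = √(1350² + 4460²) = 4660 Ω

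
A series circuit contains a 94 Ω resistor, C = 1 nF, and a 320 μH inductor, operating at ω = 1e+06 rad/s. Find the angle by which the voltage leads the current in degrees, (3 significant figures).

X_L = ωL = 320 Ω
X_C = 1/(ωC) = 1000 Ω
Net reactance X = X_L − X_C = -680 Ω
Z = 94.0 − j680 Ω
|Z| = √(94.0² + 680²) = 686 Ω
∠Z = arctan(-680/94.0) = -82.1°

-82.1°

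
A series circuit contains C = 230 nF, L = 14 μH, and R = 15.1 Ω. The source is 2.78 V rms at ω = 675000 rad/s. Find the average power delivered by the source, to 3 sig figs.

492 mW

X_L = ωL = 9.45 Ω
X_C = 1/(ωC) = 6.44 Ω
Net reactance X = X_L − X_C = 3.01 Ω
Z = 15.1 + j3.01 Ω
|Z| = √(15.1² + 3.01²) = 15.4 Ω
∠Z = arctan(3.01/15.1) = 11.3°
I = V/|Z| = 181 mA
P = VI cos φ = 2.78 × 0.181 × cos(11.3°) = 492 mW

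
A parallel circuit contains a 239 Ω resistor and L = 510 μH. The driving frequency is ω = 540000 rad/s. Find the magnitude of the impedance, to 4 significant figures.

180.5 Ω

X_L = ωL = 275.4 Ω
Parallel: admittances add. Y = 1/R + 1/(jωL)
Y = (0.004184 − j0.003631) S
|Y| = 0.005540 S → |Z| = 1/|Y| = 180.5 Ω, ∠Z = −∠Y = 40.95°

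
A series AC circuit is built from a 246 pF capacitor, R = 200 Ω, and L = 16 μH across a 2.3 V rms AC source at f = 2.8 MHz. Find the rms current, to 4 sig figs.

11.15 mA

ω = 2πf = 1.759e+07 rad/s
X_L = ωL = 281.5 Ω
X_C = 1/(ωC) = 231.1 Ω
Net reactance X = X_L − X_C = 50.43 Ω
Z = 200.0 + j50.43 Ω
|Z| = √(200.0² + 50.43²) = 206.3 Ω
I = V/|Z| = 2.3/206.3 = 11.15 mA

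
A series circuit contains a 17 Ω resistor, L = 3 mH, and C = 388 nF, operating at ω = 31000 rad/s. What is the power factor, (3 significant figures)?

X_L = ωL = 93.0 Ω
X_C = 1/(ωC) = 83.1 Ω
Net reactance X = X_L − X_C = 9.86 Ω
Z = 17.0 + j9.86 Ω
|Z| = √(17.0² + 9.86²) = 19.7 Ω
∠Z = arctan(9.86/17.0) = 30.1°
cos φ = cos(30.1°) = 0.865

0.865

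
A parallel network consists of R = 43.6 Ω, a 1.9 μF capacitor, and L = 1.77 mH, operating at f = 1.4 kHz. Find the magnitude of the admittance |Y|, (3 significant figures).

52.8 mS

ω = 2πf = 8796 rad/s
X_L = ωL = 15.6 Ω
X_C = 1/(ωC) = 59.8 Ω
Parallel: admittances add. Y = 1/R + 1/(jωL) + jωC
Y = (0.0229 − j0.0475) S
|Y| = 0.0528 S → |Z| = 1/|Y| = 19.0 Ω, ∠Z = −∠Y = 64.2°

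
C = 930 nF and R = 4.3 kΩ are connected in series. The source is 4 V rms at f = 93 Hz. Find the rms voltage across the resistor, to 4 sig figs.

ω = 2πf = 584.3 rad/s
X_C = 1/(ωC) = 1840 Ω
Z = 4300 − j1840 Ω
|Z| = √(4300² + 1840²) = 4677 Ω
I = V/|Z| = 855.2 μA
V_R = I·|Z_R| = 0.0008552 × 4300 = 3.677 V

3.677 V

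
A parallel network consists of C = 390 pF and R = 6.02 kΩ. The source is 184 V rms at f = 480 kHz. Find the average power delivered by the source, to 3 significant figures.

5.62 W

ω = 2πf = 3.016e+06 rad/s
X_C = 1/(ωC) = 850 Ω
Parallel: admittances add. Y = 1/R + jωC
Y = (0.000166 + j0.00118) S
|Y| = 0.00119 S → |Z| = 1/|Y| = 842 Ω, ∠Z = −∠Y = -82.0°
I = V/|Z| = 219 mA
P = VI cos φ = 184 × 0.219 × cos(-82.0°) = 5.62 W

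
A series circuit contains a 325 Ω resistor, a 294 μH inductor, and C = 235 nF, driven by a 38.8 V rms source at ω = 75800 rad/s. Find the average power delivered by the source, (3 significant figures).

X_L = ωL = 22.3 Ω
X_C = 1/(ωC) = 56.1 Ω
Net reactance X = X_L − X_C = -33.9 Ω
Z = 325 − j33.9 Ω
|Z| = √(325² + 33.9²) = 327 Ω
∠Z = arctan(-33.9/325) = -5.95°
I = V/|Z| = 119 mA
P = VI cos φ = 38.8 × 0.119 × cos(-5.95°) = 4.58 W

4.58 W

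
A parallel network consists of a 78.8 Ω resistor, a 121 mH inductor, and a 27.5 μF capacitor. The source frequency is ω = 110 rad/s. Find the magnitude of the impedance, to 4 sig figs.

X_L = ωL = 13.31 Ω
X_C = 1/(ωC) = 330.6 Ω
Parallel: admittances add. Y = 1/R + 1/(jωL) + jωC
Y = (0.01269 − j0.07211) S
|Y| = 0.07321 S → |Z| = 1/|Y| = 13.66 Ω, ∠Z = −∠Y = 80.02°

13.66 Ω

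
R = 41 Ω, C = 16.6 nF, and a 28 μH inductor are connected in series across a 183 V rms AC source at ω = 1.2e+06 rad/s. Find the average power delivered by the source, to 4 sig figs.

X_L = ωL = 33.60 Ω
X_C = 1/(ωC) = 50.20 Ω
Net reactance X = X_L − X_C = -16.60 Ω
Z = 41.00 − j16.60 Ω
|Z| = √(41.00² + 16.60²) = 44.23 Ω
∠Z = arctan(-16.60/41.00) = -22.04°
I = V/|Z| = 4.137 A
P = VI cos φ = 183 × 4.137 × cos(-22.04°) = 701.8 W

701.8 W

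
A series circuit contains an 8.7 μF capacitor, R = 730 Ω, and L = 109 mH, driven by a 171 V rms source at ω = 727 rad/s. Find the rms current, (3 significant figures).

X_L = ωL = 79.2 Ω
X_C = 1/(ωC) = 158 Ω
Net reactance X = X_L − X_C = -78.9 Ω
Z = 730 − j78.9 Ω
|Z| = √(730² + 78.9²) = 734 Ω
I = V/|Z| = 171/734 = 233 mA

233 mA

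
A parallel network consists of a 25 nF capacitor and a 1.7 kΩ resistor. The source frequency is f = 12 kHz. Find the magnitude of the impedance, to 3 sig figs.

ω = 2πf = 75400 rad/s
X_C = 1/(ωC) = 531 Ω
Parallel: admittances add. Y = 1/R + jωC
Y = (0.000588 + j0.00188) S
|Y| = 0.00197 S → |Z| = 1/|Y| = 506 Ω, ∠Z = −∠Y = -72.7°

506 Ω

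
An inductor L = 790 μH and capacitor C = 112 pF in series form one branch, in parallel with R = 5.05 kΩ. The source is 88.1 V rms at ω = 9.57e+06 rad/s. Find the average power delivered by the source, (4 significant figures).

X_L = ωL = 7560 Ω
X_C = 1/(ωC) = 933.0 Ω
Branch 1: Z₁ = R = 5050 Ω
Branch 2 (series LC): Z₂ = j(X_L − X_C) = j6627 Ω
Parallel: Z = Z₁Z₂/(Z₁+Z₂), |Z| = 4017 Ω, ∠Z = 37.31°
I = V/|Z| = 21.93 mA
P = VI cos φ = 88.1 × 0.02193 × cos(37.31°) = 1.537 W

1.537 W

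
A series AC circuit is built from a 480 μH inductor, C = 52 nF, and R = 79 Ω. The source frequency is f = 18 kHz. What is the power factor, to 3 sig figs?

0.564

ω = 2πf = 113100 rad/s
X_L = ωL = 54.3 Ω
X_C = 1/(ωC) = 170 Ω
Net reactance X = X_L − X_C = -116 Ω
Z = 79.0 − j116 Ω
|Z| = √(79.0² + 116²) = 140 Ω
∠Z = arctan(-116/79.0) = -55.7°
cos φ = cos(-55.7°) = 0.564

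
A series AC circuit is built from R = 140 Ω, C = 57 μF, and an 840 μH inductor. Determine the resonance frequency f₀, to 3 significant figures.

ω₀ = 1/√(LC) = 1/√(0.00084 × 5.7e-05) = 4570 rad/s
f₀ = ω₀/(2π) = 727 Hz

727 Hz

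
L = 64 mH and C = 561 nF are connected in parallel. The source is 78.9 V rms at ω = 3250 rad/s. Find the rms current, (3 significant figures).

X_L = ωL = 208 Ω
X_C = 1/(ωC) = 548 Ω
Parallel: admittances add. Y = 1/(jωL) + jωC
Y = (0 − j0.00298) S
|Y| = 0.00298 S → |Z| = 1/|Y| = 335 Ω, ∠Z = −∠Y = 90.0°
I = V/|Z| = 78.9/335 = 235 mA

235 mA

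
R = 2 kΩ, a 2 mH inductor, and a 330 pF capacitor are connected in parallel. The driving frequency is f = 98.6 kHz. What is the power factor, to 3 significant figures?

0.639

ω = 2πf = 619500 rad/s
X_L = ωL = 1240 Ω
X_C = 1/(ωC) = 4890 Ω
Parallel: admittances add. Y = 1/R + 1/(jωL) + jωC
Y = (0.000500 − j0.000603) S
|Y| = 0.000783 S → |Z| = 1/|Y| = 1280 Ω, ∠Z = −∠Y = 50.3°
cos φ = cos(50.3°) = 0.639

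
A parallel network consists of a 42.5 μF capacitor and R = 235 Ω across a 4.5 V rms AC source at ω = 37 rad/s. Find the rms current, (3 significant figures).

20.4 mA

X_C = 1/(ωC) = 636 Ω
Parallel: admittances add. Y = 1/R + jωC
Y = (0.00426 + j0.00157) S
|Y| = 0.00454 S → |Z| = 1/|Y| = 220 Ω, ∠Z = −∠Y = -20.3°
I = V/|Z| = 4.5/220 = 20.4 mA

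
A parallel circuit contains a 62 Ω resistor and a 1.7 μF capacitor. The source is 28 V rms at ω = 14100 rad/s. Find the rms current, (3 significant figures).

X_C = 1/(ωC) = 41.7 Ω
Parallel: admittances add. Y = 1/R + jωC
Y = (0.0161 + j0.0240) S
|Y| = 0.0289 S → |Z| = 1/|Y| = 34.6 Ω, ∠Z = −∠Y = -56.1°
I = V/|Z| = 28/34.6 = 809 mA

809 mA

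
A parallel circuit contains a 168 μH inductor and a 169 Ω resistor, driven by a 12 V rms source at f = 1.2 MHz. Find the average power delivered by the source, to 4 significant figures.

852.1 mW

ω = 2πf = 7.54e+06 rad/s
X_L = ωL = 1267 Ω
Parallel: admittances add. Y = 1/R + 1/(jωL)
Y = (0.005917 − j0.0007895) S
|Y| = 0.005970 S → |Z| = 1/|Y| = 167.5 Ω, ∠Z = −∠Y = 7.599°
I = V/|Z| = 71.64 mA
P = VI cos φ = 12 × 0.07164 × cos(7.599°) = 852.1 mW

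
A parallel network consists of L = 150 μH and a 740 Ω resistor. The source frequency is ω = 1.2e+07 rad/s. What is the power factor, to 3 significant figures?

X_L = ωL = 1800 Ω
Parallel: admittances add. Y = 1/R + 1/(jωL)
Y = (0.00135 − j0.000556) S
|Y| = 0.00146 S → |Z| = 1/|Y| = 684 Ω, ∠Z = −∠Y = 22.3°
cos φ = cos(22.3°) = 0.925

0.925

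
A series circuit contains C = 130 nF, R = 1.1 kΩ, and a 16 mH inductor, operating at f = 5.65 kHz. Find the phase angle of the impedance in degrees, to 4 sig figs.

ω = 2πf = 35500 rad/s
X_L = ωL = 568.0 Ω
X_C = 1/(ωC) = 216.7 Ω
Net reactance X = X_L − X_C = 351.3 Ω
Z = 1100 + j351.3 Ω
|Z| = √(1100² + 351.3²) = 1155 Ω
∠Z = arctan(351.3/1100) = 17.71°

17.71°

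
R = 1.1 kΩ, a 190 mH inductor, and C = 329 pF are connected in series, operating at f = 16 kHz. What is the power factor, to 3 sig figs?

0.0983

ω = 2πf = 100500 rad/s
X_L = ωL = 19100 Ω
X_C = 1/(ωC) = 30200 Ω
Net reactance X = X_L − X_C = -11100 Ω
Z = 1100 − j11100 Ω
|Z| = √(1100² + 11100²) = 11200 Ω
∠Z = arctan(-11100/1100) = -84.4°
cos φ = cos(-84.4°) = 0.0983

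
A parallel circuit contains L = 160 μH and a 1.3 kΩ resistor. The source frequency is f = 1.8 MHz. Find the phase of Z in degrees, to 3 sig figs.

ω = 2πf = 1.131e+07 rad/s
X_L = ωL = 1810 Ω
Parallel: admittances add. Y = 1/R + 1/(jωL)
Y = (0.000769 − j0.000553) S
|Y| = 0.000947 S → |Z| = 1/|Y| = 1060 Ω, ∠Z = −∠Y = 35.7°

35.7°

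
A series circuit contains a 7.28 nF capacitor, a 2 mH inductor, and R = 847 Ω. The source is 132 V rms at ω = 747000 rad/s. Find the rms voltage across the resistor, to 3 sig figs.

71.7 V

X_L = ωL = 1490 Ω
X_C = 1/(ωC) = 184 Ω
Net reactance X = X_L − X_C = 1310 Ω
Z = 847 + j1310 Ω
|Z| = √(847² + 1310²) = 1560 Ω
I = V/|Z| = 84.6 mA
V_R = I·|Z_R| = 0.0846 × 847 = 71.7 V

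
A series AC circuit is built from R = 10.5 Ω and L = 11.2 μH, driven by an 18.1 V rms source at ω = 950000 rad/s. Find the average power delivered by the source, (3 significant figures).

15.4 W

X_L = ωL = 10.6 Ω
Z = 10.5 + j10.6 Ω
|Z| = √(10.5² + 10.6²) = 14.9 Ω
∠Z = arctan(10.6/10.5) = 45.4°
I = V/|Z| = 1.21 A
P = VI cos φ = 18.1 × 1.21 × cos(45.4°) = 15.4 W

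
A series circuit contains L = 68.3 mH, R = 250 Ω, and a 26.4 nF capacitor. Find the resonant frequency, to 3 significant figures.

ω₀ = 1/√(LC) = 1/√(0.0683 × 2.64e-08) = 23550 rad/s
f₀ = ω₀/(2π) = 3.75 kHz

3.75 kHz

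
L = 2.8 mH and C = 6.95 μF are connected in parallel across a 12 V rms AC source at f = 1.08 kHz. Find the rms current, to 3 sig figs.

ω = 2πf = 6786 rad/s
X_L = ωL = 19.0 Ω
X_C = 1/(ωC) = 21.2 Ω
Parallel: admittances add. Y = 1/(jωL) + jωC
Y = (0 − j0.00547) S
|Y| = 0.00547 S → |Z| = 1/|Y| = 183 Ω, ∠Z = −∠Y = 90.0°
I = V/|Z| = 12/183 = 65.6 mA

65.6 mA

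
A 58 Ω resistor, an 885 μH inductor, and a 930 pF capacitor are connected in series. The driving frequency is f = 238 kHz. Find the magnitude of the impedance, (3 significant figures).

ω = 2πf = 1.495e+06 rad/s
X_L = ωL = 1320 Ω
X_C = 1/(ωC) = 719 Ω
Net reactance X = X_L − X_C = 604 Ω
Z = 58.0 + j604 Ω
|Z| = √(58.0² + 604²) = 607 Ω

607 Ω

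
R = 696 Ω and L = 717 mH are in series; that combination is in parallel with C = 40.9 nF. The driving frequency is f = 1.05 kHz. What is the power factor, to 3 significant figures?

0.436

ω = 2πf = 6597 rad/s
X_L = ωL = 4730 Ω
X_C = 1/(ωC) = 3710 Ω
Branch 1 (R+jX_L): Z₁ = 696 + j4730 Ω, |Z₁| = 4780 Ω
Branch 2 (−jX_C): Z₂ = −j3710 Ω
Parallel: Z = Z₁Z₂/(Z₁+Z₂), |Z| = 14300 Ω, ∠Z = -64.2°
cos φ = cos(-64.2°) = 0.436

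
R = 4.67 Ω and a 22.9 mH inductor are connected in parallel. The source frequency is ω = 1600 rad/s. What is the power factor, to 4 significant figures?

X_L = ωL = 36.64 Ω
Parallel: admittances add. Y = 1/R + 1/(jωL)
Y = (0.2141 − j0.02729) S
|Y| = 0.2159 S → |Z| = 1/|Y| = 4.633 Ω, ∠Z = −∠Y = 7.264°
cos φ = cos(7.264°) = 0.9920

0.9920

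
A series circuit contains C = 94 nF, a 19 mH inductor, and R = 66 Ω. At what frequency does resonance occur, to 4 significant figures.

ω₀ = 1/√(LC) = 1/√(0.019 × 9.4e-08) = 23660 rad/s
f₀ = ω₀/(2π) = 3.766 kHz

3.766 kHz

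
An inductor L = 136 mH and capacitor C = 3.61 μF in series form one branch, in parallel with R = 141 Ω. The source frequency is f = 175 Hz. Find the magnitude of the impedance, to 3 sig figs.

ω = 2πf = 1100 rad/s
X_L = ωL = 150 Ω
X_C = 1/(ωC) = 252 Ω
Branch 1: Z₁ = R = 141 Ω
Branch 2 (series LC): Z₂ = j(X_L − X_C) = −j102 Ω
Parallel: Z = Z₁Z₂/(Z₁+Z₂), |Z| = 82.8 Ω, ∠Z = -54.0°

82.8 Ω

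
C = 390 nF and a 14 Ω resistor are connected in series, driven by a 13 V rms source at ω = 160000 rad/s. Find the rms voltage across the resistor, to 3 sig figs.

8.55 V

X_C = 1/(ωC) = 16.0 Ω
Z = 14.0 − j16.0 Ω
|Z| = √(14.0² + 16.0²) = 21.3 Ω
I = V/|Z| = 611 mA
V_R = I·|Z_R| = 0.611 × 14.0 = 8.55 V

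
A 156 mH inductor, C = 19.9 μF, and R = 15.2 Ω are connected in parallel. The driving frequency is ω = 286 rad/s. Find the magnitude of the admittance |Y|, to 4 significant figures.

67.88 mS

X_L = ωL = 44.62 Ω
X_C = 1/(ωC) = 175.7 Ω
Parallel: admittances add. Y = 1/R + 1/(jωL) + jωC
Y = (0.06579 − j0.01672) S
|Y| = 0.06788 S → |Z| = 1/|Y| = 14.73 Ω, ∠Z = −∠Y = 14.26°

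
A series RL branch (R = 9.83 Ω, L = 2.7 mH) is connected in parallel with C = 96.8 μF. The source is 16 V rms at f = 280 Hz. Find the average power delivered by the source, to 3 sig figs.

ω = 2πf = 1759 rad/s
X_L = ωL = 4.75 Ω
X_C = 1/(ωC) = 5.87 Ω
Branch 1 (R+jX_L): Z₁ = 9.83 + j4.75 Ω, |Z₁| = 10.9 Ω
Branch 2 (−jX_C): Z₂ = −j5.87 Ω
Parallel: Z = Z₁Z₂/(Z₁+Z₂), |Z| = 6.48 Ω, ∠Z = -57.7°
I = V/|Z| = 2.47 A
P = VI cos φ = 16 × 2.47 × cos(-57.7°) = 21.1 W

21.1 W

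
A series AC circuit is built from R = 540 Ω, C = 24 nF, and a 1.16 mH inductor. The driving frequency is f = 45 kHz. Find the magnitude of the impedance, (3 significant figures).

569 Ω

ω = 2πf = 282700 rad/s
X_L = ωL = 328 Ω
X_C = 1/(ωC) = 147 Ω
Net reactance X = X_L − X_C = 181 Ω
Z = 540 + j181 Ω
|Z| = √(540² + 181²) = 569 Ω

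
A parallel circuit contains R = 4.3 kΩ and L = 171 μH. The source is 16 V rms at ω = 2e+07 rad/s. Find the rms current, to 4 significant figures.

X_L = ωL = 3420 Ω
Parallel: admittances add. Y = 1/R + 1/(jωL)
Y = (0.0002326 − j0.0002924) S
|Y| = 0.0003736 S → |Z| = 1/|Y| = 2677 Ω, ∠Z = −∠Y = 51.50°
I = V/|Z| = 16/2677 = 5.978 mA

5.978 mA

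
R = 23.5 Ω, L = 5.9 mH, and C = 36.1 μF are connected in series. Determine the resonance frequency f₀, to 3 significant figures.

345 Hz

ω₀ = 1/√(LC) = 1/√(0.0059 × 3.61e-05) = 2167 rad/s
f₀ = ω₀/(2π) = 345 Hz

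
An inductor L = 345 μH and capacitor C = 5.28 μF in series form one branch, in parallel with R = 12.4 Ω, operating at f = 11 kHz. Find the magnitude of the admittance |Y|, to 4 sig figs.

ω = 2πf = 69120 rad/s
X_L = ωL = 23.84 Ω
X_C = 1/(ωC) = 2.740 Ω
Branch 1: Z₁ = R = 12.40 Ω
Branch 2 (series LC): Z₂ = j(X_L − X_C) = j21.10 Ω
Parallel: Z = Z₁Z₂/(Z₁+Z₂), |Z| = 10.69 Ω, ∠Z = 30.44°
|Y| = 1/|Z| = 93.54 mS

93.54 mS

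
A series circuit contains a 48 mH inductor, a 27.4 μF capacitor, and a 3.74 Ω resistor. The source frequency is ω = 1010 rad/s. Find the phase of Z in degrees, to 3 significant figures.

73.1°

X_L = ωL = 48.5 Ω
X_C = 1/(ωC) = 36.1 Ω
Net reactance X = X_L − X_C = 12.3 Ω
Z = 3.74 + j12.3 Ω
|Z| = √(3.74² + 12.3²) = 12.9 Ω
∠Z = arctan(12.3/3.74) = 73.1°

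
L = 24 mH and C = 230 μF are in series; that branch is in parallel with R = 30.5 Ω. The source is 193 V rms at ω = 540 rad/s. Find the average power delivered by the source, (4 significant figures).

1.221 kW

X_L = ωL = 12.96 Ω
X_C = 1/(ωC) = 8.052 Ω
Branch 1: Z₁ = R = 30.50 Ω
Branch 2 (series LC): Z₂ = j(X_L − X_C) = j4.908 Ω
Parallel: Z = Z₁Z₂/(Z₁+Z₂), |Z| = 4.846 Ω, ∠Z = 80.86°
I = V/|Z| = 39.83 A
P = VI cos φ = 193 × 39.83 × cos(80.86°) = 1.221 kW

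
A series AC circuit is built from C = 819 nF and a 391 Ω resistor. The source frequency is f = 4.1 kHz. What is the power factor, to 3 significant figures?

ω = 2πf = 25760 rad/s
X_C = 1/(ωC) = 47.4 Ω
Z = 391 − j47.4 Ω
|Z| = √(391² + 47.4²) = 394 Ω
∠Z = arctan(-47.4/391) = -6.91°
cos φ = cos(-6.91°) = 0.993

0.993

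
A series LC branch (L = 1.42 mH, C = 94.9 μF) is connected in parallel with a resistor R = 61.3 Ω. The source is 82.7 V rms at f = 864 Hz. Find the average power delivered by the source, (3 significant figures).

112 W

ω = 2πf = 5429 rad/s
X_L = ωL = 7.71 Ω
X_C = 1/(ωC) = 1.94 Ω
Branch 1: Z₁ = R = 61.3 Ω
Branch 2 (series LC): Z₂ = j(X_L − X_C) = j5.77 Ω
Parallel: Z = Z₁Z₂/(Z₁+Z₂), |Z| = 5.74 Ω, ∠Z = 84.6°
I = V/|Z| = 14.4 A
P = VI cos φ = 82.7 × 14.4 × cos(84.6°) = 112 W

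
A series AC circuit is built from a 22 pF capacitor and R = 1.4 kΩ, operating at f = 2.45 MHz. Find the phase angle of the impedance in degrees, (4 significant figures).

ω = 2πf = 1.539e+07 rad/s
X_C = 1/(ωC) = 2953 Ω
Z = 1400 − j2953 Ω
|Z| = √(1400² + 2953²) = 3268 Ω
∠Z = arctan(-2953/1400) = -64.63°

-64.63°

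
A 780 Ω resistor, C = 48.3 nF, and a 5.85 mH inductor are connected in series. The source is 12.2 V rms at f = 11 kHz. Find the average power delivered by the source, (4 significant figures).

187.4 mW

ω = 2πf = 69120 rad/s
X_L = ωL = 404.3 Ω
X_C = 1/(ωC) = 299.6 Ω
Net reactance X = X_L − X_C = 104.8 Ω
Z = 780.0 + j104.8 Ω
|Z| = √(780.0² + 104.8²) = 787.0 Ω
∠Z = arctan(104.8/780.0) = 7.650°
I = V/|Z| = 15.50 mA
P = VI cos φ = 12.2 × 0.01550 × cos(7.650°) = 187.4 mW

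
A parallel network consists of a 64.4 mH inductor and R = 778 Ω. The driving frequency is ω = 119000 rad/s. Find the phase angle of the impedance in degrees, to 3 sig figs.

X_L = ωL = 7660 Ω
Parallel: admittances add. Y = 1/R + 1/(jωL)
Y = (0.00129 − j0.000130) S
|Y| = 0.00129 S → |Z| = 1/|Y| = 774 Ω, ∠Z = −∠Y = 5.80°

5.80°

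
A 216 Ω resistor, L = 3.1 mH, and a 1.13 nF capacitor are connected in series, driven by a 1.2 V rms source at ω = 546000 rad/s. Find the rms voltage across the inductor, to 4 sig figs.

8.923 V

X_L = ωL = 1693 Ω
X_C = 1/(ωC) = 1621 Ω
Net reactance X = X_L − X_C = 71.80 Ω
Z = 216.0 + j71.80 Ω
|Z| = √(216.0² + 71.80²) = 227.6 Ω
I = V/|Z| = 5.272 mA
V_L = I·|Z_L| = 0.005272 × 1693 = 8.923 V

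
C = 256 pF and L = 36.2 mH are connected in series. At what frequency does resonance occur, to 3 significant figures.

ω₀ = 1/√(LC) = 1/√(0.0362 × 2.56e-10) = 328500 rad/s
f₀ = ω₀/(2π) = 52.3 kHz

52.3 kHz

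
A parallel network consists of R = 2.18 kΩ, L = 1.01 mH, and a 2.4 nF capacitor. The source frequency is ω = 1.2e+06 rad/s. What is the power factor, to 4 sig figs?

0.2179

X_L = ωL = 1212 Ω
X_C = 1/(ωC) = 347.2 Ω
Parallel: admittances add. Y = 1/R + 1/(jωL) + jωC
Y = (0.0004587 + j0.002055) S
|Y| = 0.002105 S → |Z| = 1/|Y| = 474.9 Ω, ∠Z = −∠Y = -77.42°
cos φ = cos(-77.42°) = 0.2179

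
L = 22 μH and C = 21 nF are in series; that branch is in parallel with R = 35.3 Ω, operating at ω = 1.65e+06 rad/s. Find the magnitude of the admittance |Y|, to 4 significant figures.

137.4 mS

X_L = ωL = 36.30 Ω
X_C = 1/(ωC) = 28.86 Ω
Branch 1: Z₁ = R = 35.30 Ω
Branch 2 (series LC): Z₂ = j(X_L − X_C) = j7.440 Ω
Parallel: Z = Z₁Z₂/(Z₁+Z₂), |Z| = 7.280 Ω, ∠Z = 78.10°
|Y| = 1/|Z| = 137.4 mS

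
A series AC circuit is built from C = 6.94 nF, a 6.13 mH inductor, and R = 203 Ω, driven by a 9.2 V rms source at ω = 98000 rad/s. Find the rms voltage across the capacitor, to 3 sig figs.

X_L = ωL = 601 Ω
X_C = 1/(ωC) = 1470 Ω
Net reactance X = X_L − X_C = -870 Ω
Z = 203 − j870 Ω
|Z| = √(203² + 870²) = 893 Ω
I = V/|Z| = 10.3 mA
V_C = I·|Z_C| = 0.0103 × 1470 = 15.1 V

15.1 V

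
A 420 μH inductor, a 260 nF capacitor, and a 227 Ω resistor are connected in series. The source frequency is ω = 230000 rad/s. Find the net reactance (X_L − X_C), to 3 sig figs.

79.9 Ω

X_L = ωL = 96.6 Ω
X_C = 1/(ωC) = 16.7 Ω
X = 96.6 − 16.7 = 79.9 Ω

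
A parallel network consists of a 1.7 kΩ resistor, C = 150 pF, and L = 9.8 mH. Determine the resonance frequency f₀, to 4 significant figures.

131.3 kHz

ω₀ = 1/√(LC) = 1/√(0.0098 × 1.5e-10) = 824800 rad/s
f₀ = ω₀/(2π) = 131.3 kHz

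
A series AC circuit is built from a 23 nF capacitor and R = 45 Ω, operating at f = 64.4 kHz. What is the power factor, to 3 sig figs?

0.386

ω = 2πf = 404600 rad/s
X_C = 1/(ωC) = 107 Ω
Z = 45.0 − j107 Ω
|Z| = √(45.0² + 107²) = 116 Ω
∠Z = arctan(-107/45.0) = -67.3°
cos φ = cos(-67.3°) = 0.386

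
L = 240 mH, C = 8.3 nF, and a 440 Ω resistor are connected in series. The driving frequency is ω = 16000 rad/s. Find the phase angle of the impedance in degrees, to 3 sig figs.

-83.2°

X_L = ωL = 3840 Ω
X_C = 1/(ωC) = 7530 Ω
Net reactance X = X_L − X_C = -3690 Ω
Z = 440 − j3690 Ω
|Z| = √(440² + 3690²) = 3720 Ω
∠Z = arctan(-3690/440) = -83.2°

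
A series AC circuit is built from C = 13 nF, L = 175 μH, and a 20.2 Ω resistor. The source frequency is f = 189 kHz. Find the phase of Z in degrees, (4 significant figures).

ω = 2πf = 1.188e+06 rad/s
X_L = ωL = 207.8 Ω
X_C = 1/(ωC) = 64.78 Ω
Net reactance X = X_L − X_C = 143.0 Ω
Z = 20.20 + j143.0 Ω
|Z| = √(20.20² + 143.0²) = 144.5 Ω
∠Z = arctan(143.0/20.20) = 81.96°

81.96°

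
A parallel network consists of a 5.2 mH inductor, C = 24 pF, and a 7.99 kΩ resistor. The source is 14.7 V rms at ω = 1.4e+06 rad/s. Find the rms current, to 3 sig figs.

X_L = ωL = 7280 Ω
X_C = 1/(ωC) = 29800 Ω
Parallel: admittances add. Y = 1/R + 1/(jωL) + jωC
Y = (0.000125 − j0.000104) S
|Y| = 0.000163 S → |Z| = 1/|Y| = 6150 Ω, ∠Z = −∠Y = 39.7°
I = V/|Z| = 14.7/6150 = 2.39 mA

2.39 mA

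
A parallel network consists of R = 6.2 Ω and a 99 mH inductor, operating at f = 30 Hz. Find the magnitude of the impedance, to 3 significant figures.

5.88 Ω

ω = 2πf = 188.5 rad/s
X_L = ωL = 18.7 Ω
Parallel: admittances add. Y = 1/R + 1/(jωL)
Y = (0.161 − j0.0536) S
|Y| = 0.170 S → |Z| = 1/|Y| = 5.88 Ω, ∠Z = −∠Y = 18.4°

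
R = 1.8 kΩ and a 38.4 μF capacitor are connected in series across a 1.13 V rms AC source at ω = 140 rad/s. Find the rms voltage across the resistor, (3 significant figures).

1.12 V

X_C = 1/(ωC) = 186 Ω
Z = 1800 − j186 Ω
|Z| = √(1800² + 186²) = 1810 Ω
I = V/|Z| = 624 μA
V_R = I·|Z_R| = 0.000624 × 1800 = 1.12 V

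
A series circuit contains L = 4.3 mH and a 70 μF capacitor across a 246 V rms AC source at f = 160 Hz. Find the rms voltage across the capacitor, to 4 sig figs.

ω = 2πf = 1005 rad/s
X_L = ωL = 4.323 Ω
X_C = 1/(ωC) = 14.21 Ω
Net reactance X = X_L − X_C = -9.887 Ω
Z = − j9.887 Ω
|Z| = √(0² + 9.887²) = 9.887 Ω
I = V/|Z| = 24.88 A
V_C = I·|Z_C| = 24.88 × 14.21 = 353.6 V

353.6 V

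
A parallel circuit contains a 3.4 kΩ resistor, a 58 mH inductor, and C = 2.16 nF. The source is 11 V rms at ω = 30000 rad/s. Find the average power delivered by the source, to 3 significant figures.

X_L = ωL = 1740 Ω
X_C = 1/(ωC) = 15400 Ω
Parallel: admittances add. Y = 1/R + 1/(jωL) + jωC
Y = (0.000294 − j0.000510) S
|Y| = 0.000589 S → |Z| = 1/|Y| = 1700 Ω, ∠Z = −∠Y = 60.0°
I = V/|Z| = 6.48 mA
P = VI cos φ = 11 × 0.00648 × cos(60.0°) = 35.6 mW

35.6 mW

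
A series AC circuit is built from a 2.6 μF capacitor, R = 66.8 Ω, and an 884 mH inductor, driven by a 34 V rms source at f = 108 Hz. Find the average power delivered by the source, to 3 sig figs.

ω = 2πf = 678.6 rad/s
X_L = ωL = 600 Ω
X_C = 1/(ωC) = 567 Ω
Net reactance X = X_L − X_C = 33.1 Ω
Z = 66.8 + j33.1 Ω
|Z| = √(66.8² + 33.1²) = 74.5 Ω
∠Z = arctan(33.1/66.8) = 26.3°
I = V/|Z| = 456 mA
P = VI cos φ = 34 × 0.456 × cos(26.3°) = 13.9 W

13.9 W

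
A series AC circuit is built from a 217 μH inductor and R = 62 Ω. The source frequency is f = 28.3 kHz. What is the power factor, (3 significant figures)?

ω = 2πf = 177800 rad/s
X_L = ωL = 38.6 Ω
Z = 62.0 + j38.6 Ω
|Z| = √(62.0² + 38.6²) = 73.0 Ω
∠Z = arctan(38.6/62.0) = 31.9°
cos φ = cos(31.9°) = 0.849

0.849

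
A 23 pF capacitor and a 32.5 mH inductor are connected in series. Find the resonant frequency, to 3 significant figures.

ω₀ = 1/√(LC) = 1/√(0.0325 × 2.3e-11) = 1.157e+06 rad/s
f₀ = ω₀/(2π) = 184 kHz

184 kHz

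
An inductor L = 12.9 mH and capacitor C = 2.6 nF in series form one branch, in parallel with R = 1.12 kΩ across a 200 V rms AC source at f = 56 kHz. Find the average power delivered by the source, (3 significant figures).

ω = 2πf = 351900 rad/s
X_L = ωL = 4540 Ω
X_C = 1/(ωC) = 1090 Ω
Branch 1: Z₁ = R = 1120 Ω
Branch 2 (series LC): Z₂ = j(X_L − X_C) = j3450 Ω
Parallel: Z = Z₁Z₂/(Z₁+Z₂), |Z| = 1070 Ω, ∠Z = 18.0°
I = V/|Z| = 188 mA
P = VI cos φ = 200 × 0.188 × cos(18.0°) = 35.7 W

35.7 W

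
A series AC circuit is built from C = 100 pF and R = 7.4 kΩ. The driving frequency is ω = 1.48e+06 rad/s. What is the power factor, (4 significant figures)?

0.7385

X_C = 1/(ωC) = 6757 Ω
Z = 7400 − j6757 Ω
|Z| = √(7400² + 6757²) = 10020 Ω
∠Z = arctan(-6757/7400) = -42.40°
cos φ = cos(-42.40°) = 0.7385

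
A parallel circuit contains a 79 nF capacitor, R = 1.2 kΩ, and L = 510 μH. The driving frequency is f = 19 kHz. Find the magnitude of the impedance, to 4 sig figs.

142.0 Ω

ω = 2πf = 119400 rad/s
X_L = ωL = 60.88 Ω
X_C = 1/(ωC) = 106.0 Ω
Parallel: admittances add. Y = 1/R + 1/(jωL) + jωC
Y = (0.0008333 − j0.006994) S
|Y| = 0.007043 S → |Z| = 1/|Y| = 142.0 Ω, ∠Z = −∠Y = 83.20°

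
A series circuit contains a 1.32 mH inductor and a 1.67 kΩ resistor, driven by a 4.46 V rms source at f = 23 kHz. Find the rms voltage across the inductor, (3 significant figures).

ω = 2πf = 144500 rad/s
X_L = ωL = 191 Ω
Z = 1670 + j191 Ω
|Z| = √(1670² + 191²) = 1680 Ω
I = V/|Z| = 2.65 mA
V_L = I·|Z_L| = 0.00265 × 191 = 0.506 V

0.506 V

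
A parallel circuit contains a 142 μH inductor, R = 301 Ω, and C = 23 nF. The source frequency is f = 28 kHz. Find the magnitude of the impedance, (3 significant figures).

27.7 Ω

ω = 2πf = 175900 rad/s
X_L = ωL = 25.0 Ω
X_C = 1/(ωC) = 247 Ω
Parallel: admittances add. Y = 1/R + 1/(jωL) + jωC
Y = (0.00332 − j0.0360) S
|Y| = 0.0361 S → |Z| = 1/|Y| = 27.7 Ω, ∠Z = −∠Y = 84.7°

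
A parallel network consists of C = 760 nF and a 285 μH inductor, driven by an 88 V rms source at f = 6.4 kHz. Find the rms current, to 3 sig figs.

ω = 2πf = 40210 rad/s
X_L = ωL = 11.5 Ω
X_C = 1/(ωC) = 32.7 Ω
Parallel: admittances add. Y = 1/(jωL) + jωC
Y = (0 − j0.0567) S
|Y| = 0.0567 S → |Z| = 1/|Y| = 17.6 Ω, ∠Z = −∠Y = 90.0°
I = V/|Z| = 88/17.6 = 4.99 A

4.99 A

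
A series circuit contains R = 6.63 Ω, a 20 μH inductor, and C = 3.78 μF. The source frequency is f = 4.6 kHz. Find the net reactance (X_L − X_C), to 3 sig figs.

-8.58 Ω

ω = 2πf = 28900 rad/s
X_L = ωL = 0.578 Ω
X_C = 1/(ωC) = 9.15 Ω
X = 0.578 − 9.15 = -8.58 Ω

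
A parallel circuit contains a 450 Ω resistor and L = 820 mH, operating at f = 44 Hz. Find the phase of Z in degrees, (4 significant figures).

63.26°

ω = 2πf = 276.5 rad/s
X_L = ωL = 226.7 Ω
Parallel: admittances add. Y = 1/R + 1/(jωL)
Y = (0.002222 − j0.004411) S
|Y| = 0.004939 S → |Z| = 1/|Y| = 202.5 Ω, ∠Z = −∠Y = 63.26°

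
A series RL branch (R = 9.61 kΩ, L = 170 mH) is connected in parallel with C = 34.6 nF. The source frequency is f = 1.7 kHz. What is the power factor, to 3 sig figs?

0.275

ω = 2πf = 10680 rad/s
X_L = ωL = 1820 Ω
X_C = 1/(ωC) = 2710 Ω
Branch 1 (R+jX_L): Z₁ = 9610 + j1820 Ω, |Z₁| = 9780 Ω
Branch 2 (−jX_C): Z₂ = −j2710 Ω
Parallel: Z = Z₁Z₂/(Z₁+Z₂), |Z| = 2740 Ω, ∠Z = -74.0°
cos φ = cos(-74.0°) = 0.275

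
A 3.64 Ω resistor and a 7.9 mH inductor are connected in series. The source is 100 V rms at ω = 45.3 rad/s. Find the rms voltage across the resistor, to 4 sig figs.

X_L = ωL = 0.3579 Ω
Z = 3.640 + j0.3579 Ω
|Z| = √(3.640² + 0.3579²) = 3.658 Ω
I = V/|Z| = 27.34 A
V_R = I·|Z_R| = 27.34 × 3.640 = 99.52 V

99.52 V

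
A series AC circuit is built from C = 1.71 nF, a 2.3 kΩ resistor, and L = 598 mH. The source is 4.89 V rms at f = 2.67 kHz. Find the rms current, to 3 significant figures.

ω = 2πf = 16780 rad/s
X_L = ωL = 10000 Ω
X_C = 1/(ωC) = 34900 Ω
Net reactance X = X_L − X_C = -24800 Ω
Z = 2300 − j24800 Ω
|Z| = √(2300² + 24800²) = 24900 Ω
I = V/|Z| = 4.89/24900 = 196 μA

196 μA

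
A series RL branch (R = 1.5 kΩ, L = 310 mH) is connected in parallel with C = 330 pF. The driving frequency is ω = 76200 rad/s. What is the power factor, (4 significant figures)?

X_L = ωL = 23620 Ω
X_C = 1/(ωC) = 39770 Ω
Branch 1 (R+jX_L): Z₁ = 1500 + j23620 Ω, |Z₁| = 23670 Ω
Branch 2 (−jX_C): Z₂ = −j39770 Ω
Parallel: Z = Z₁Z₂/(Z₁+Z₂), |Z| = 58050 Ω, ∠Z = 81.06°
cos φ = cos(81.06°) = 0.1554

0.1554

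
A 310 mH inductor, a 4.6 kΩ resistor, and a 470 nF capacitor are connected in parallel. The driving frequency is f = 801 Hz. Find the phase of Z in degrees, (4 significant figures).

-82.82°

ω = 2πf = 5033 rad/s
X_L = ωL = 1560 Ω
X_C = 1/(ωC) = 422.8 Ω
Parallel: admittances add. Y = 1/R + 1/(jωL) + jωC
Y = (0.0002174 + j0.001724) S
|Y| = 0.001738 S → |Z| = 1/|Y| = 575.3 Ω, ∠Z = −∠Y = -82.82°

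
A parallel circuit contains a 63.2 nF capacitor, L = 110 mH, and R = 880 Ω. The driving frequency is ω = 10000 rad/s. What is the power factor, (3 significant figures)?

0.972

X_L = ωL = 1100 Ω
X_C = 1/(ωC) = 1580 Ω
Parallel: admittances add. Y = 1/R + 1/(jωL) + jωC
Y = (0.00114 − j0.000277) S
|Y| = 0.00117 S → |Z| = 1/|Y| = 855 Ω, ∠Z = −∠Y = 13.7°
cos φ = cos(13.7°) = 0.972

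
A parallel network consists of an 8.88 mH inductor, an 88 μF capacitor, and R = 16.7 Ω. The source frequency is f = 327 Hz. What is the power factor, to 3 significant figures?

0.429

ω = 2πf = 2055 rad/s
X_L = ωL = 18.2 Ω
X_C = 1/(ωC) = 5.53 Ω
Parallel: admittances add. Y = 1/R + 1/(jωL) + jωC
Y = (0.0599 + j0.126) S
|Y| = 0.140 S → |Z| = 1/|Y| = 7.17 Ω, ∠Z = −∠Y = -64.6°
cos φ = cos(-64.6°) = 0.429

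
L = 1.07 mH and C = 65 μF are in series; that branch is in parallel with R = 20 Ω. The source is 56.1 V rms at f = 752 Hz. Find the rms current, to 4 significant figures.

31.30 A

ω = 2πf = 4725 rad/s
X_L = ωL = 5.056 Ω
X_C = 1/(ωC) = 3.256 Ω
Branch 1: Z₁ = R = 20.00 Ω
Branch 2 (series LC): Z₂ = j(X_L − X_C) = j1.800 Ω
Parallel: Z = Z₁Z₂/(Z₁+Z₂), |Z| = 1.792 Ω, ∠Z = 84.86°
I = V/|Z| = 56.1/1.792 = 31.30 A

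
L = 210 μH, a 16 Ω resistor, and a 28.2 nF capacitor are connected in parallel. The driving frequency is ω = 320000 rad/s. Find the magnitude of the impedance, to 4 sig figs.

X_L = ωL = 67.20 Ω
X_C = 1/(ωC) = 110.8 Ω
Parallel: admittances add. Y = 1/R + 1/(jωL) + jωC
Y = (0.06250 − j0.005857) S
|Y| = 0.06277 S → |Z| = 1/|Y| = 15.93 Ω, ∠Z = −∠Y = 5.354°

15.93 Ω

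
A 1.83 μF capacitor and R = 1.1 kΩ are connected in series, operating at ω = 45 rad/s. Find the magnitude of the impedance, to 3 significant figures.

12200 Ω

X_C = 1/(ωC) = 12100 Ω
Z = 1100 − j12100 Ω
|Z| = √(1100² + 12100²) = 12200 Ω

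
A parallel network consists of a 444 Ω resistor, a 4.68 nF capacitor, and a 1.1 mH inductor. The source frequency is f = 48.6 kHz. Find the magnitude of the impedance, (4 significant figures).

ω = 2πf = 305400 rad/s
X_L = ωL = 335.9 Ω
X_C = 1/(ωC) = 699.7 Ω
Parallel: admittances add. Y = 1/R + 1/(jωL) + jωC
Y = (0.002252 − j0.001548) S
|Y| = 0.002733 S → |Z| = 1/|Y| = 365.9 Ω, ∠Z = −∠Y = 34.50°

365.9 Ω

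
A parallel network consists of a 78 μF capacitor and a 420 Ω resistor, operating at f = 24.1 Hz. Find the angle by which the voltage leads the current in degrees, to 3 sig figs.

ω = 2πf = 151.4 rad/s
X_C = 1/(ωC) = 84.7 Ω
Parallel: admittances add. Y = 1/R + jωC
Y = (0.00238 + j0.0118) S
|Y| = 0.0120 S → |Z| = 1/|Y| = 83.0 Ω, ∠Z = −∠Y = -78.6°

-78.6°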